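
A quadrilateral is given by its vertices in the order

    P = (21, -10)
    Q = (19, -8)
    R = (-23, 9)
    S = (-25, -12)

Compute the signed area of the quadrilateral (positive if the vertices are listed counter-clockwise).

506

P→Q: (21)(-8) − (19)(-10) = 22
Q→R: (19)(9) − (-23)(-8) = -13
R→S: (-23)(-12) − (-25)(9) = 501
S→P: (-25)(-10) − (21)(-12) = 502
Σ = 1012
Signed area = Σ/2 = 506 (positive ⇒ counter-clockwise traversal).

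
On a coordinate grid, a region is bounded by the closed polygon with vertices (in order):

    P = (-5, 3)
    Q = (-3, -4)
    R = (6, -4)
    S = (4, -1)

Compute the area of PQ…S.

41

Σ = (29) + (36) + (10) + (7) = 82
Area = |Σ|/2 = 41.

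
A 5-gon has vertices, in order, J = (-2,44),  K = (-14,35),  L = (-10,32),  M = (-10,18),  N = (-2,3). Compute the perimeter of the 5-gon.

|JK| = √((-12)² + (-9)²) = √225 = 15
|KL| = √((4)² + (-3)²) = √25 = 5
|LM| = √((0)² + (-14)²) = √196 = 14
|MN| = √((8)² + (-15)²) = √289 = 17
|NJ| = √((0)² + (41)²) = √1681 = 41
Perimeter = 15 + 5 + 14 + 17 + 41 = 92.

92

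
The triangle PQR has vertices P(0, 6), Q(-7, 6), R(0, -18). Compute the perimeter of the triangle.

56

|PQ| = √((-7)² + (0)²) = √49 = 7
|QR| = √((7)² + (-24)²) = √625 = 25
|RP| = √((0)² + (24)²) = √576 = 24
Perimeter = 7 + 25 + 24 = 56.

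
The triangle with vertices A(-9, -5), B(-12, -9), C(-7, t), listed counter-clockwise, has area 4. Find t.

-5

Write out the shoelace sum; only the two edges meeting at C involve t:
2·Area = [((-12)·t − (-7)·(-9)) + ((-7)·(-5) − (-9)·t)] + 21
       = -3·t + -7 = 8
⇒ t = -5.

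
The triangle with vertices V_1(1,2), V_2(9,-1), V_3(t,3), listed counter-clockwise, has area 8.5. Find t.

The doubled signed area Σ (x_i y_{i+1} − x_{i+1} y_i) is linear in t.
With t=0 it equals 5; the coefficient of t is 3 (from the two edges through V_3).
So 3·t + 5 = 2·8.5 = 17 ⇒ t = 4.

4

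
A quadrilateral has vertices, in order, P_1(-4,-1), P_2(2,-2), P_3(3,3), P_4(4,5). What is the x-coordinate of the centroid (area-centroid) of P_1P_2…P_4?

61/123

Apply the shoelace formula. First the cross-terms c_i = x_i·y_{i+1} − x_{i+1}·y_i:
  10, 12, 3, 16  ⇒  2A = 41, A = 20.5.
Then Σ (x_i + x_{i+1})·c_i = 61, so x̄ = 61 / (6·20.5) = 61/123.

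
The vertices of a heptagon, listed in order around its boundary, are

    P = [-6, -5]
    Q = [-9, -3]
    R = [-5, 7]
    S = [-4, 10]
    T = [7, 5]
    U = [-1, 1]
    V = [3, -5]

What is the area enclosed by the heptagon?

124

Σ = (-27) + (-78) + (-22) + (-90) + (12) + (2) + (-45) = -248
Area = |Σ|/2 = 124.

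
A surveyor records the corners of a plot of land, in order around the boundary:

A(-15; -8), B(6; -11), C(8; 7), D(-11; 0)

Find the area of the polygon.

254

Apply Gauss's area formula: 2A = Σ (x_i·y_{i+1} − x_{i+1}·y_i), indices taken mod 4.
A→B: (-15)(-11) − (6)(-8) = 213
B→C: (6)(7) − (8)(-11) = 130
C→D: (8)(0) − (-11)(7) = 77
D→A: (-11)(-8) − (-15)(0) = 88
Σ = 508
Area = |Σ|/2 = 254.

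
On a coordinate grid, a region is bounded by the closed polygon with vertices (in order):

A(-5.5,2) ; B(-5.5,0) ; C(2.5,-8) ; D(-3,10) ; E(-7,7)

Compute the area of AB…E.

Apply the surveyor's formula: 2A = Σ (x_i·y_{i+1} − x_{i+1}·y_i), indices taken mod 5.
Σ = (11) + (44) + (1) + (49) + (24.5) = 129.5
Area = |Σ|/2 = 64.75.

64.75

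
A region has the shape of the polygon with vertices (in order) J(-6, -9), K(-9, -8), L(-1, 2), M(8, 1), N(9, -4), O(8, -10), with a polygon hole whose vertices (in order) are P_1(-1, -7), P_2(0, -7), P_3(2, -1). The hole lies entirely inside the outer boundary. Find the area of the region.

Outer boundary:
Apply the surveyor's formula: 2A = Σ (x_i·y_{i+1} − x_{i+1}·y_i), indices taken mod 6.
Σ = (-33) + (-26) + (-17) + (-41) + (-58) + (-132) = -307
Area = |Σ|/2 = 153.5.
Hole:
Apply the surveyor's formula: 2A = Σ (x_i·y_{i+1} − x_{i+1}·y_i), indices taken mod 3.
Σ = (7) + (14) + (-15) = 6
Area = |Σ|/2 = 3.
Net area = 153.5 − 3 = 150.5.

150.5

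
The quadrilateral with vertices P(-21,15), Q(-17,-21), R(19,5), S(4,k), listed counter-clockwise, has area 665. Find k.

The doubled signed area Σ (x_i y_{i+1} − x_{i+1} y_i) is linear in k.
With k=0 it equals 1050; the coefficient of k is 40 (from the two edges through S).
So 40·k + 1050 = 2·665 = 1330 ⇒ k = 7.

7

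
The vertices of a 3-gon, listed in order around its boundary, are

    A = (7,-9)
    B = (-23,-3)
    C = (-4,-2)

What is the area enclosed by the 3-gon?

72

Σ = (-228) + (34) + (50) = -144
Area = |Σ|/2 = 72.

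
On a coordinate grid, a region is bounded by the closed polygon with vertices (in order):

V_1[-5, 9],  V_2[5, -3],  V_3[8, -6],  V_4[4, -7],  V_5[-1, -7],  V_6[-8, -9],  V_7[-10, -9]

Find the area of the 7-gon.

Cross-terms: -30, -6, -32, -35, -47, -18, -135  ⇒  Σ = -303
Area = |Σ|/2 = 151.5.

151.5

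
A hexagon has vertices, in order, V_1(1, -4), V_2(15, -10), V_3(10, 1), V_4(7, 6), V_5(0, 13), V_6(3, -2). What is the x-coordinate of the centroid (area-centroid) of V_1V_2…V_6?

Apply Gauss's area formula. First the cross-terms c_i = x_i·y_{i+1} − x_{i+1}·y_i:
  50, 115, 53, 91, -39, -10  ⇒  2A = 260, A = 130.
Then Σ (x_i + x_{i+1})·c_i = 5056, so x̄ = 5056 / (6·130) = 1264/195.

1264/195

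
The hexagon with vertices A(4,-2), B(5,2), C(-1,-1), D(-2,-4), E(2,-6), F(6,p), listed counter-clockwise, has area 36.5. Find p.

-6

The doubled signed area Σ (x_i y_{i+1} − x_{i+1} y_i) is linear in p.
With p=0 it equals 61; the coefficient of p is -2 (from the two edges through F).
So -2·p + 61 = 2·36.5 = 73 ⇒ p = -6.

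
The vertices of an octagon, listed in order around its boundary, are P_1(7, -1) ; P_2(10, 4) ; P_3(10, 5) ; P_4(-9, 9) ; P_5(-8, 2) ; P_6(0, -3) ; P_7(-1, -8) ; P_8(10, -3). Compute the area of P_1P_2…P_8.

176

Apply the shoelace formula: 2A = Σ (x_i·y_{i+1} − x_{i+1}·y_i), indices taken mod 8.
P_1→P_2: (7)(4) − (10)(-1) = 38
P_2→P_3: (10)(5) − (10)(4) = 10
P_3→P_4: (10)(9) − (-9)(5) = 135
P_4→P_5: (-9)(2) − (-8)(9) = 54
P_5→P_6: (-8)(-3) − (0)(2) = 24
P_6→P_7: (0)(-8) − (-1)(-3) = -3
P_7→P_8: (-1)(-3) − (10)(-8) = 83
P_8→P_1: (10)(-1) − (7)(-3) = 11
Σ = 352
Area = |Σ|/2 = 176.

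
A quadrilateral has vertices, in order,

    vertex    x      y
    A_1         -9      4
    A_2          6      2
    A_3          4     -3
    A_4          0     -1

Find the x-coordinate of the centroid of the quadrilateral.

23/81

Apply the surveyor's formula. First the cross-terms c_i = x_i·y_{i+1} − x_{i+1}·y_i:
  -42, -26, -4, -9  ⇒  2A = -81, A = -40.5.
Then Σ (x_i + x_{i+1})·c_i = -69, so x̄ = -69 / (6·(-40.5)) = 23/81.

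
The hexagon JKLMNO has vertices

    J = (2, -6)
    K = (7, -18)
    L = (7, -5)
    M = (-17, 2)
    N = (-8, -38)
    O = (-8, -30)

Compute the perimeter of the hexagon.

126

|JK| = √((5)² + (-12)²) = √169 = 13
|KL| = √((0)² + (13)²) = √169 = 13
|LM| = √((-24)² + (7)²) = √625 = 25
|MN| = √((9)² + (-40)²) = √1681 = 41
|NO| = √((0)² + (8)²) = √64 = 8
|OJ| = √((10)² + (24)²) = √676 = 26
Perimeter = 13 + 13 + 25 + 41 + 8 + 26 = 126.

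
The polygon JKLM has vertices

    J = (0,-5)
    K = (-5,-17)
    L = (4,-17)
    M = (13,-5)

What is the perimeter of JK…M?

50

|JK| = √((-5)² + (-12)²) = √169 = 13
|KL| = √((9)² + (0)²) = √81 = 9
|LM| = √((9)² + (12)²) = √225 = 15
|MJ| = √((-13)² + (0)²) = √169 = 13
Perimeter = 13 + 9 + 15 + 13 = 50.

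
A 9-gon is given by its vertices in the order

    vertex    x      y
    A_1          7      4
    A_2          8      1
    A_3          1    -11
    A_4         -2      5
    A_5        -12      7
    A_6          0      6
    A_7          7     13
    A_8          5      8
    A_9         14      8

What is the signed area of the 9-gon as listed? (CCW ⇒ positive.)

Apply the shoelace (surveyor's) formula: 2A = Σ (x_i·y_{i+1} − x_{i+1}·y_i), indices taken mod 9.
Σ = (-25) + (-89) + (-17) + (46) + (-72) + (-42) + (-9) + (-72) + (0) = -280
Signed area = Σ/2 = -140 (negative ⇒ clockwise traversal).

-140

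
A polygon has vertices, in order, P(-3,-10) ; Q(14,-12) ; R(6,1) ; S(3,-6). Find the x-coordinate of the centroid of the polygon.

661/105

Apply the shoelace (surveyor's) formula. First the cross-terms c_i = x_i·y_{i+1} − x_{i+1}·y_i:
  176, 86, -39, -48  ⇒  2A = 175, A = 87.5.
Then Σ (x_i + x_{i+1})·c_i = 3305, so x̄ = 3305 / (6·87.5) = 661/105.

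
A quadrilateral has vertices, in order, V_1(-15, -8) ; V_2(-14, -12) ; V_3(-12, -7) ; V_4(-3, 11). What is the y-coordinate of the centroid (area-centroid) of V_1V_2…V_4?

-177/58

Apply Gauss's area formula. First the cross-terms c_i = x_i·y_{i+1} − x_{i+1}·y_i:
  68, -46, -153, 189  ⇒  2A = 58, A = 29.
Then Σ (y_i + y_{i+1})·c_i = -531, so ȳ = -531 / (6·29) = -177/58.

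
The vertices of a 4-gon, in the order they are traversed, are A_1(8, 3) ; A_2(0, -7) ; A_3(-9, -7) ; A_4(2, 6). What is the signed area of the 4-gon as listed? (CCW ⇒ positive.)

Cross-terms: -56, -63, -40, -42  ⇒  Σ = -201
Signed area = Σ/2 = -100.5 (negative ⇒ clockwise traversal).

-100.5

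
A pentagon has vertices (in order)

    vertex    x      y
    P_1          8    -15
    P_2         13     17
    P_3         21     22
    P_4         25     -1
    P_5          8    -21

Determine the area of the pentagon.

P_1→P_2: (8)(17) − (13)(-15) = 331
P_2→P_3: (13)(22) − (21)(17) = -71
P_3→P_4: (21)(-1) − (25)(22) = -571
P_4→P_5: (25)(-21) − (8)(-1) = -517
P_5→P_1: (8)(-15) − (8)(-21) = 48
Σ = -780
Area = |Σ|/2 = 390.

390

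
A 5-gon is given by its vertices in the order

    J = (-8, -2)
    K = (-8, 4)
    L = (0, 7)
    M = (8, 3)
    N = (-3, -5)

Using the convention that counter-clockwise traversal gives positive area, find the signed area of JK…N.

Apply the shoelace (surveyor's) formula: 2A = Σ (x_i·y_{i+1} − x_{i+1}·y_i), indices taken mod 5.
J→K: (-8)(4) − (-8)(-2) = -48
K→L: (-8)(7) − (0)(4) = -56
L→M: (0)(3) − (8)(7) = -56
M→N: (8)(-5) − (-3)(3) = -31
N→J: (-3)(-2) − (-8)(-5) = -34
Σ = -225
Signed area = Σ/2 = -112.5 (negative ⇒ clockwise traversal).

-112.5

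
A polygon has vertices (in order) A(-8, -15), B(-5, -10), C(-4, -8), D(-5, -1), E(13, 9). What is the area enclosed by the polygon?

93

Apply Gauss's area formula: 2A = Σ (x_i·y_{i+1} − x_{i+1}·y_i), indices taken mod 5.
Σ = (5) + (0) + (-36) + (-32) + (-123) = -186
Area = |Σ|/2 = 93.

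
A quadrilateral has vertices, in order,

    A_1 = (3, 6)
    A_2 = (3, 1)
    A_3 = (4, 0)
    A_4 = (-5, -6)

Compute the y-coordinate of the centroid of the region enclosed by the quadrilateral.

-7/33

Apply Gauss's area formula. First the cross-terms c_i = x_i·y_{i+1} − x_{i+1}·y_i:
  -15, -4, -24, -12  ⇒  2A = -55, A = -27.5.
Then Σ (y_i + y_{i+1})·c_i = 35, so ȳ = 35 / (6·(-27.5)) = -7/33.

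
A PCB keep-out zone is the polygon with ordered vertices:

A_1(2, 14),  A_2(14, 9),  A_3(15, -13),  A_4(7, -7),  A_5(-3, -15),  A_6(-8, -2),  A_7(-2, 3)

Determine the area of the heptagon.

405.5

Σ = (-178) + (-317) + (-14) + (-126) + (-114) + (-28) + (-34) = -811
Area = |Σ|/2 = 405.5.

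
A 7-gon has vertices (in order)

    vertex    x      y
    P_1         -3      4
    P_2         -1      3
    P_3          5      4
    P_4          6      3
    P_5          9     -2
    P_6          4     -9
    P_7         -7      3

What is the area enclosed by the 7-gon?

107.5

Apply the surveyor's formula: 2A = Σ (x_i·y_{i+1} − x_{i+1}·y_i), indices taken mod 7.
Cross-terms: -5, -19, -9, -39, -73, -51, -19  ⇒  Σ = -215
Area = |Σ|/2 = 107.5.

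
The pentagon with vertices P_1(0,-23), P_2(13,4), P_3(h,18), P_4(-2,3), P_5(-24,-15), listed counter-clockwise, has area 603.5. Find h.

16

The doubled signed area Σ (x_i y_{i+1} − x_{i+1} y_i) is linear in h.
With h=0 it equals 1223; the coefficient of h is -1 (from the two edges through P_3).
So -1·h + 1223 = 2·603.5 = 1207 ⇒ h = 16.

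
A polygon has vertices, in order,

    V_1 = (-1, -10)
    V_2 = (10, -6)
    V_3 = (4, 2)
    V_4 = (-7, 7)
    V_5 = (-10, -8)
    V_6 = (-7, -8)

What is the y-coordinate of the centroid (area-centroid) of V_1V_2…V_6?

Apply Gauss's area formula. First the cross-terms c_i = x_i·y_{i+1} − x_{i+1}·y_i:
  106, 44, 42, 126, 24, 62  ⇒  2A = 404, A = 202.
Then Σ (y_i + y_{i+1})·c_i = -3120, so ȳ = -3120 / (6·202) = -260/101.

-260/101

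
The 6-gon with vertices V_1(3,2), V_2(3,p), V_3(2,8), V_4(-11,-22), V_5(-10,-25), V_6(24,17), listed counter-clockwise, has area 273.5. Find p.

3

The doubled signed area Σ (x_i y_{i+1} − x_{i+1} y_i) is linear in p.
With p=0 it equals 544; the coefficient of p is 1 (from the two edges through V_2).
So 1·p + 544 = 2·273.5 = 547 ⇒ p = 3.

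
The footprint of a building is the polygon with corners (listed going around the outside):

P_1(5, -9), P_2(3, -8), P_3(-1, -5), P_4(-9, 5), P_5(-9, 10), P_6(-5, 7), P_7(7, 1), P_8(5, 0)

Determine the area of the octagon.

124

Σ = (-13) + (-23) + (-50) + (-45) + (-13) + (-54) + (-5) + (-45) = -248
Area = |Σ|/2 = 124.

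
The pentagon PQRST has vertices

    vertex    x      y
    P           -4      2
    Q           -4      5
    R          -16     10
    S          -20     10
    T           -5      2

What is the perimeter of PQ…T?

|PQ| = √((0)² + (3)²) = √9 = 3
|QR| = √((-12)² + (5)²) = √169 = 13
|RS| = √((-4)² + (0)²) = √16 = 4
|ST| = √((15)² + (-8)²) = √289 = 17
|TP| = √((1)² + (0)²) = √1 = 1
Perimeter = 3 + 13 + 4 + 17 + 1 = 38.

38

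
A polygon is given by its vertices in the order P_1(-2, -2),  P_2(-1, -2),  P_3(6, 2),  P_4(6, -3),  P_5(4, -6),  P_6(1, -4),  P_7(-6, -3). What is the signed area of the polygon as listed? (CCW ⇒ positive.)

Apply the shoelace formula: 2A = Σ (x_i·y_{i+1} − x_{i+1}·y_i), indices taken mod 7.
Cross-terms: 2, 10, -30, -24, -10, -27, 6  ⇒  Σ = -73
Signed area = Σ/2 = -36.5 (negative ⇒ clockwise traversal).

-36.5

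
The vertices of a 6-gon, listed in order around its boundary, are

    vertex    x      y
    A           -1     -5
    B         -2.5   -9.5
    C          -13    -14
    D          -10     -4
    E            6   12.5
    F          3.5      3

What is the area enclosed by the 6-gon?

160.375

Apply the shoelace (surveyor's) formula: 2A = Σ (x_i·y_{i+1} − x_{i+1}·y_i), indices taken mod 6.
Σ = (-3) + (-88.5) + (-88) + (-101) + (-25.75) + (-14.5) = -320.75
Area = |Σ|/2 = 160.375.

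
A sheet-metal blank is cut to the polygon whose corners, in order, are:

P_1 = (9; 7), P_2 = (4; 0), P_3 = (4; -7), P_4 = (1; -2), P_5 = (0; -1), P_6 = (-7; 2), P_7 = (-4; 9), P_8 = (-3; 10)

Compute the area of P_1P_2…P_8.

Apply the shoelace (surveyor's) formula: 2A = Σ (x_i·y_{i+1} − x_{i+1}·y_i), indices taken mod 8.
Σ = (-28) + (-28) + (-1) + (-1) + (-7) + (-55) + (-13) + (-111) = -244
Area = |Σ|/2 = 122.

122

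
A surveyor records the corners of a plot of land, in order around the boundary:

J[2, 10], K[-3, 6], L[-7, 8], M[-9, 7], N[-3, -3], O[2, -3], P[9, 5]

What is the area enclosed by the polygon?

131.5

Apply the shoelace formula: 2A = Σ (x_i·y_{i+1} − x_{i+1}·y_i), indices taken mod 7.
Σ = (42) + (18) + (23) + (48) + (15) + (37) + (80) = 263
Area = |Σ|/2 = 131.5.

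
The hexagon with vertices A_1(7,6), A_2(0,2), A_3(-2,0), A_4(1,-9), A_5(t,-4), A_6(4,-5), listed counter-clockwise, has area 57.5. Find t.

2

The doubled signed area Σ (x_i y_{i+1} − x_{i+1} y_i) is linear in t.
With t=0 it equals 107; the coefficient of t is 4 (from the two edges through A_5).
So 4·t + 107 = 2·57.5 = 115 ⇒ t = 2.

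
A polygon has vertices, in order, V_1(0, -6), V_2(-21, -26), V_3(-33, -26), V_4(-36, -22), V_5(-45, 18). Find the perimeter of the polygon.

138

|V_1V_2| = √((-21)² + (-20)²) = √841 = 29
|V_2V_3| = √((-12)² + (0)²) = √144 = 12
|V_3V_4| = √((-3)² + (4)²) = √25 = 5
|V_4V_5| = √((-9)² + (40)²) = √1681 = 41
|V_5V_1| = √((45)² + (-24)²) = √2601 = 51
Perimeter = 29 + 12 + 5 + 41 + 51 = 138.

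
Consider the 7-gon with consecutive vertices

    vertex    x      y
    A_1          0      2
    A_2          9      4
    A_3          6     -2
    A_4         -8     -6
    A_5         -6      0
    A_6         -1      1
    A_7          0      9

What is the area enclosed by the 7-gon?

Σ = (-18) + (-42) + (-52) + (-36) + (-6) + (-9) + (0) = -163
Area = |Σ|/2 = 81.5.

81.5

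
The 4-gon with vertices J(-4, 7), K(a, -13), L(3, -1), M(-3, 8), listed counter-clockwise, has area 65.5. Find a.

Write out the shoelace sum; only the two edges meeting at K involve a:
2·Area = [((-4)·(-13) − a·7) + (a·(-1) − 3·(-13))] + 32
       = -8·a + 123 = 131
⇒ a = -1.

-1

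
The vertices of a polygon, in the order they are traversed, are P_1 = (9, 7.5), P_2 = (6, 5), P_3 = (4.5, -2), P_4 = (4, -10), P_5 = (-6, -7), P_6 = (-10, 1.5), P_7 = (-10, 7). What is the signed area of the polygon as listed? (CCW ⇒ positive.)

-215.75

Apply the shoelace formula: 2A = Σ (x_i·y_{i+1} − x_{i+1}·y_i), indices taken mod 7.
P_1→P_2: (9)(5) − (6)(7.5) = 0
P_2→P_3: (6)(-2) − (4.5)(5) = -34.5
P_3→P_4: (4.5)(-10) − (4)(-2) = -37
P_4→P_5: (4)(-7) − (-6)(-10) = -88
P_5→P_6: (-6)(1.5) − (-10)(-7) = -79
P_6→P_7: (-10)(7) − (-10)(1.5) = -55
P_7→P_1: (-10)(7.5) − (9)(7) = -138
Σ = -431.5
Signed area = Σ/2 = -215.75 (negative ⇒ clockwise traversal).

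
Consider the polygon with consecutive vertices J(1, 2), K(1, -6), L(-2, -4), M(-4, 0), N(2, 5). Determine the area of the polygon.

30.5

Apply the surveyor's formula: 2A = Σ (x_i·y_{i+1} − x_{i+1}·y_i), indices taken mod 5.
Cross-terms: -8, -16, -16, -20, -1  ⇒  Σ = -61
Area = |Σ|/2 = 30.5.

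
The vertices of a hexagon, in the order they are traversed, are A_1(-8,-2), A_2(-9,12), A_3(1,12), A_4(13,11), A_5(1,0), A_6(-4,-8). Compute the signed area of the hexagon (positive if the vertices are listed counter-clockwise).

-227

Apply Gauss's area formula: 2A = Σ (x_i·y_{i+1} − x_{i+1}·y_i), indices taken mod 6.
Cross-terms: -114, -120, -145, -11, -8, -56  ⇒  Σ = -454
Signed area = Σ/2 = -227 (negative ⇒ clockwise traversal).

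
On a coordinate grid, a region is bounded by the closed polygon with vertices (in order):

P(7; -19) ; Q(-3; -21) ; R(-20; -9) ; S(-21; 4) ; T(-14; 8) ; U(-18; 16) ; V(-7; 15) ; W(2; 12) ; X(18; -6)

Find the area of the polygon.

Apply Gauss's area formula: 2A = Σ (x_i·y_{i+1} − x_{i+1}·y_i), indices taken mod 9.
Σ = (-204) + (-393) + (-269) + (-112) + (-80) + (-158) + (-114) + (-228) + (-300) = -1858
Area = |Σ|/2 = 929.

929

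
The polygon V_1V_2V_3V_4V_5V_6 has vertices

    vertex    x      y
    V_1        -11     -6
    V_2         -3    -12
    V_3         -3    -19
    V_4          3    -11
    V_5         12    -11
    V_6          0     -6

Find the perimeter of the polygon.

60

|V_1V_2| = √((8)² + (-6)²) = √100 = 10
|V_2V_3| = √((0)² + (-7)²) = √49 = 7
|V_3V_4| = √((6)² + (8)²) = √100 = 10
|V_4V_5| = √((9)² + (0)²) = √81 = 9
|V_5V_6| = √((-12)² + (5)²) = √169 = 13
|V_6V_1| = √((-11)² + (0)²) = √121 = 11
Perimeter = 10 + 7 + 10 + 9 + 13 + 11 = 60.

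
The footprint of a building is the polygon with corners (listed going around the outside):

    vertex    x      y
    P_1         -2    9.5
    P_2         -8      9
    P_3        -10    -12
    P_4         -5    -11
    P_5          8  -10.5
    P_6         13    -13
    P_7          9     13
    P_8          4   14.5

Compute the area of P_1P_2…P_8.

Apply the surveyor's formula: 2A = Σ (x_i·y_{i+1} − x_{i+1}·y_i), indices taken mod 8.
Σ = (58) + (186) + (50) + (140.5) + (32.5) + (286) + (78.5) + (67) = 898.5
Area = |Σ|/2 = 449.25.

449.25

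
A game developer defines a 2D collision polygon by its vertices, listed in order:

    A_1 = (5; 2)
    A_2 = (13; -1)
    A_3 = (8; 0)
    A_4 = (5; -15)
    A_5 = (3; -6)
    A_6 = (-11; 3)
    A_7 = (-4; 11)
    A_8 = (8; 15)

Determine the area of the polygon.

250.5

Σ = (-31) + (8) + (-120) + (15) + (-57) + (-109) + (-148) + (-59) = -501
Area = |Σ|/2 = 250.5.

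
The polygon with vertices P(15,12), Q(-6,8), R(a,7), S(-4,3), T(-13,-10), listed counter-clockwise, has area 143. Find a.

The doubled signed area Σ (x_i y_{i+1} − x_{i+1} y_i) is linear in a.
With a=0 it equals 251; the coefficient of a is -5 (from the two edges through R).
So -5·a + 251 = 2·143 = 286 ⇒ a = -7.

-7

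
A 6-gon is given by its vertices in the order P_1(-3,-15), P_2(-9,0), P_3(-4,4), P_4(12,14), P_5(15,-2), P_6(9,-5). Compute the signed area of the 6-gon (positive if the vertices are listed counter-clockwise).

-358

Σ = (-135) + (-36) + (-104) + (-234) + (-57) + (-150) = -716
Signed area = Σ/2 = -358 (negative ⇒ clockwise traversal).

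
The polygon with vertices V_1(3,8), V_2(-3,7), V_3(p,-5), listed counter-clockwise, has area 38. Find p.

1

Write out the shoelace sum; only the two edges meeting at V_3 involve p:
2·Area = [((-3)·(-5) − p·7) + (p·8 − 3·(-5))] + 45
       = 1·p + 75 = 76
⇒ p = 1.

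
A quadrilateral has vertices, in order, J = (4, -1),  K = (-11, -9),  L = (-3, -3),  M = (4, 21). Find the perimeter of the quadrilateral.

74

|JK| = √((-15)² + (-8)²) = √289 = 17
|KL| = √((8)² + (6)²) = √100 = 10
|LM| = √((7)² + (24)²) = √625 = 25
|MJ| = √((0)² + (-22)²) = √484 = 22
Perimeter = 17 + 10 + 25 + 22 = 74.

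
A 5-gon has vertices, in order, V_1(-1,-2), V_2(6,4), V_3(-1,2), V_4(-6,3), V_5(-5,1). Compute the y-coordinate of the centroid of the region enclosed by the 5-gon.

Apply the surveyor's formula. First the cross-terms c_i = x_i·y_{i+1} − x_{i+1}·y_i:
  8, 16, 9, 9, 11  ⇒  2A = 53, A = 26.5.
Then Σ (y_i + y_{i+1})·c_i = 182, so ȳ = 182 / (6·26.5) = 182/159.

182/159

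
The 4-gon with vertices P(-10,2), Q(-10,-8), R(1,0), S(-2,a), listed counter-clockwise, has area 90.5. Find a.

Write out the shoelace sum; only the two edges meeting at S involve a:
2·Area = [(1·a − (-2)·0) + ((-2)·2 − (-10)·a)] + 108
       = 11·a + 104 = 181
⇒ a = 7.

7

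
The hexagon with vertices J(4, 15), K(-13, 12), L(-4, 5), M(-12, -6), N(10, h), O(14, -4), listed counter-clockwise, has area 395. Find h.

-9

Write out the shoelace sum; only the two edges meeting at N involve h:
2·Area = [((-12)·h − 10·(-6)) + (10·(-4) − 14·h)] + 536
       = -26·h + 556 = 790
⇒ h = -9.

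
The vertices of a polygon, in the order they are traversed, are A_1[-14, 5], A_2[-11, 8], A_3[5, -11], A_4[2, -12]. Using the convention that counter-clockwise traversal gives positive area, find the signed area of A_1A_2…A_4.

-86

Σ = (-57) + (81) + (-38) + (-158) = -172
Signed area = Σ/2 = -86 (negative ⇒ clockwise traversal).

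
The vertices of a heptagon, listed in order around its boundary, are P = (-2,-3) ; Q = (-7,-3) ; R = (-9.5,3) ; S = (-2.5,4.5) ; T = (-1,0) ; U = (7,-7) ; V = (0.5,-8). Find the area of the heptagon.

Apply the surveyor's formula: 2A = Σ (x_i·y_{i+1} − x_{i+1}·y_i), indices taken mod 7.
Σ = (-15) + (-49.5) + (-35.25) + (4.5) + (7) + (-52.5) + (-17.5) = -158.25
Area = |Σ|/2 = 79.125.

79.125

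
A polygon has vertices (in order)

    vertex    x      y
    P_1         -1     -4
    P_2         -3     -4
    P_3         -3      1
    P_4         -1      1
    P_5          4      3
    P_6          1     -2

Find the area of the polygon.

Apply the shoelace formula: 2A = Σ (x_i·y_{i+1} − x_{i+1}·y_i), indices taken mod 6.
Σ = (-8) + (-15) + (-2) + (-7) + (-11) + (-6) = -49
Area = |Σ|/2 = 24.5.

24.5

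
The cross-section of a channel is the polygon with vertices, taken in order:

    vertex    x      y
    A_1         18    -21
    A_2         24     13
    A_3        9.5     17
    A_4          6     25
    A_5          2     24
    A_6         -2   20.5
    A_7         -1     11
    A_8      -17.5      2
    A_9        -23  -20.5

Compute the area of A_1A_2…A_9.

1393.375

Apply the shoelace formula: 2A = Σ (x_i·y_{i+1} − x_{i+1}·y_i), indices taken mod 9.
Σ = (738) + (284.5) + (135.5) + (94) + (89) + (-1.5) + (190.5) + (404.75) + (852) = 2786.75
Area = |Σ|/2 = 1393.375.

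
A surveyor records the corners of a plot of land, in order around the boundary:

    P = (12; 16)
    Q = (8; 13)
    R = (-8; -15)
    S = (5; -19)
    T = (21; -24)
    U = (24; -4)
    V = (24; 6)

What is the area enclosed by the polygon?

Cross-terms: 28, -16, 227, 279, 492, 240, 312  ⇒  Σ = 1562
Area = |Σ|/2 = 781.

781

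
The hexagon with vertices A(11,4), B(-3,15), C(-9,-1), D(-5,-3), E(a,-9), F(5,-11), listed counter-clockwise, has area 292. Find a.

The doubled signed area Σ (x_i y_{i+1} − x_{i+1} y_i) is linear in a.
With a=0 it equals 568; the coefficient of a is -8 (from the two edges through E).
So -8·a + 568 = 2·292 = 584 ⇒ a = -2.

-2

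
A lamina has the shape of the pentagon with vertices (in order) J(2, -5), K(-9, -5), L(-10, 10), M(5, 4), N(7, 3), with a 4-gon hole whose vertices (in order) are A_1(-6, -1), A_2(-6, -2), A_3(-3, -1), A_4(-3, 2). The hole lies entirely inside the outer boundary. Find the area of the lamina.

163.5

Outer boundary:
Apply the surveyor's formula: 2A = Σ (x_i·y_{i+1} − x_{i+1}·y_i), indices taken mod 5.
Σ = (-55) + (-140) + (-90) + (-13) + (-41) = -339
Area = |Σ|/2 = 169.5.
Hole:
Apply the shoelace (surveyor's) formula: 2A = Σ (x_i·y_{i+1} − x_{i+1}·y_i), indices taken mod 4.
Σ = (6) + (0) + (-9) + (15) = 12
Area = |Σ|/2 = 6.
Net area = 169.5 − 6 = 163.5.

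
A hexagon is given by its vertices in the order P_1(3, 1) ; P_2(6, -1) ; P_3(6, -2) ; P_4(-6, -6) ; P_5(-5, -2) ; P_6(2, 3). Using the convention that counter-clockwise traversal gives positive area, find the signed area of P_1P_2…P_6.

-49.5

Apply the shoelace (surveyor's) formula: 2A = Σ (x_i·y_{i+1} − x_{i+1}·y_i), indices taken mod 6.
Σ = (-9) + (-6) + (-48) + (-18) + (-11) + (-7) = -99
Signed area = Σ/2 = -49.5 (negative ⇒ clockwise traversal).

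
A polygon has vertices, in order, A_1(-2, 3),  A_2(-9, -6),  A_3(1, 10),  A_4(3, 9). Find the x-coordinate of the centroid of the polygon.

-62/39

Apply the surveyor's formula. First the cross-terms c_i = x_i·y_{i+1} − x_{i+1}·y_i:
  39, -84, -21, 27  ⇒  2A = -39, A = -19.5.
Then Σ (x_i + x_{i+1})·c_i = 186, so x̄ = 186 / (6·(-19.5)) = -62/39.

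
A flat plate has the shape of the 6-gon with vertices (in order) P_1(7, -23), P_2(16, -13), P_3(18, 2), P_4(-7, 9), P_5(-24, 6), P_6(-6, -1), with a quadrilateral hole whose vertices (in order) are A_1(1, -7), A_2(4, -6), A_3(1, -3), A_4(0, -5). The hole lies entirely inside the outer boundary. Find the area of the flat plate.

541

Outer boundary:
Apply the surveyor's formula: 2A = Σ (x_i·y_{i+1} − x_{i+1}·y_i), indices taken mod 6.
Σ = (277) + (266) + (176) + (174) + (60) + (145) = 1098
Area = |Σ|/2 = 549.
Hole:
Cross-terms: 22, -6, -5, 5  ⇒  Σ = 16
Area = |Σ|/2 = 8.
Net area = 549 − 8 = 541.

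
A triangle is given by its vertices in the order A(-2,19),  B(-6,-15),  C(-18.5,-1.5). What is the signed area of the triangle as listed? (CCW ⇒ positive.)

Apply the surveyor's formula: 2A = Σ (x_i·y_{i+1} − x_{i+1}·y_i), indices taken mod 3.
A→B: (-2)(-15) − (-6)(19) = 144
B→C: (-6)(-1.5) − (-18.5)(-15) = -268.5
C→A: (-18.5)(19) − (-2)(-1.5) = -354.5
Σ = -479
Signed area = Σ/2 = -239.5 (negative ⇒ clockwise traversal).

-239.5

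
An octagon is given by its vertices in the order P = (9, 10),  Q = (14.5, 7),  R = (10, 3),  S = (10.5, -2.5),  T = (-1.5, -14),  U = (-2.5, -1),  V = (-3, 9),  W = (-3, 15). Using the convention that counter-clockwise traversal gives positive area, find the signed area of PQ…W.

Cross-terms: -82, -26.5, -56.5, -150.75, -33.5, -25.5, -18, -165  ⇒  Σ = -557.75
Signed area = Σ/2 = -278.875 (negative ⇒ clockwise traversal).

-278.875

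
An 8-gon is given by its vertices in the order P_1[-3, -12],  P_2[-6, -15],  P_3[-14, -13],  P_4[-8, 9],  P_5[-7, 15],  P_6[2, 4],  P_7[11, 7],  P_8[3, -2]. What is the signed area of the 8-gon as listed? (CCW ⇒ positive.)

Apply the shoelace formula: 2A = Σ (x_i·y_{i+1} − x_{i+1}·y_i), indices taken mod 8.
Cross-terms: -27, -132, -230, -57, -58, -30, -43, -42  ⇒  Σ = -619
Signed area = Σ/2 = -309.5 (negative ⇒ clockwise traversal).

-309.5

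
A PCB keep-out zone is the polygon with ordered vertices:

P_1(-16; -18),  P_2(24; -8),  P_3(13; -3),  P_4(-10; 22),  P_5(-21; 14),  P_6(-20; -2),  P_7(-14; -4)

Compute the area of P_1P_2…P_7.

866

Apply the shoelace (surveyor's) formula: 2A = Σ (x_i·y_{i+1} − x_{i+1}·y_i), indices taken mod 7.
P_1→P_2: (-16)(-8) − (24)(-18) = 560
P_2→P_3: (24)(-3) − (13)(-8) = 32
P_3→P_4: (13)(22) − (-10)(-3) = 256
P_4→P_5: (-10)(14) − (-21)(22) = 322
P_5→P_6: (-21)(-2) − (-20)(14) = 322
P_6→P_7: (-20)(-4) − (-14)(-2) = 52
P_7→P_1: (-14)(-18) − (-16)(-4) = 188
Σ = 1732
Area = |Σ|/2 = 866.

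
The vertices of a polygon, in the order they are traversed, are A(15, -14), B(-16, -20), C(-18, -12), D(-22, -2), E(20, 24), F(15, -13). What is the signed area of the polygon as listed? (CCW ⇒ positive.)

Apply the shoelace formula: 2A = Σ (x_i·y_{i+1} − x_{i+1}·y_i), indices taken mod 6.
Cross-terms: -524, -168, -228, -488, -620, -15  ⇒  Σ = -2043
Signed area = Σ/2 = -1021.5 (negative ⇒ clockwise traversal).

-1021.5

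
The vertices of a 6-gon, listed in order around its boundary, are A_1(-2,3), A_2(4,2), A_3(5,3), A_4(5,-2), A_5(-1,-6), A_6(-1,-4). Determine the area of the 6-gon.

42

Apply Gauss's area formula: 2A = Σ (x_i·y_{i+1} − x_{i+1}·y_i), indices taken mod 6.
Cross-terms: -16, 2, -25, -32, -2, -11  ⇒  Σ = -84
Area = |Σ|/2 = 42.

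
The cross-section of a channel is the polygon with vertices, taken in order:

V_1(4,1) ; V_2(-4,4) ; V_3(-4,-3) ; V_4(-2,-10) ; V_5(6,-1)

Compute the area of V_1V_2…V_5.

77

Apply Gauss's area formula: 2A = Σ (x_i·y_{i+1} − x_{i+1}·y_i), indices taken mod 5.
V_1→V_2: (4)(4) − (-4)(1) = 20
V_2→V_3: (-4)(-3) − (-4)(4) = 28
V_3→V_4: (-4)(-10) − (-2)(-3) = 34
V_4→V_5: (-2)(-1) − (6)(-10) = 62
V_5→V_1: (6)(1) − (4)(-1) = 10
Σ = 154
Area = |Σ|/2 = 77.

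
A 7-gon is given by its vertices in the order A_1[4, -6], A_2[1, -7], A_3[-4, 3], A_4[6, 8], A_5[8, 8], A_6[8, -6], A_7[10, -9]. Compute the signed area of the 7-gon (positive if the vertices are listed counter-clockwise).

Cross-terms: -22, -25, -50, -16, -112, -12, -24  ⇒  Σ = -261
Signed area = Σ/2 = -130.5 (negative ⇒ clockwise traversal).

-130.5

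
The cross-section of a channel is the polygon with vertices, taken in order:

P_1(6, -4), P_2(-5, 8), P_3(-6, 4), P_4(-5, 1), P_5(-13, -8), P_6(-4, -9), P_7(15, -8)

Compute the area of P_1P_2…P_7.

181.5

Apply the shoelace formula: 2A = Σ (x_i·y_{i+1} − x_{i+1}·y_i), indices taken mod 7.
Cross-terms: 28, 28, 14, 53, 85, 167, -12  ⇒  Σ = 363
Area = |Σ|/2 = 181.5.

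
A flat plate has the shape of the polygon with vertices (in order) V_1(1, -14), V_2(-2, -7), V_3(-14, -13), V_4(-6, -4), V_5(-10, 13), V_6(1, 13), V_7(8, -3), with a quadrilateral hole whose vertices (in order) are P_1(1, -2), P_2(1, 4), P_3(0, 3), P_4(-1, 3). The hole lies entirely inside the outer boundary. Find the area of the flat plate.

297.5

Outer boundary:
Apply the shoelace (surveyor's) formula: 2A = Σ (x_i·y_{i+1} − x_{i+1}·y_i), indices taken mod 7.
Cross-terms: -35, -72, -22, -118, -143, -107, -109  ⇒  Σ = -606
Area = |Σ|/2 = 303.
Hole:
Apply the shoelace (surveyor's) formula: 2A = Σ (x_i·y_{i+1} − x_{i+1}·y_i), indices taken mod 4.
Σ = (6) + (3) + (3) + (-1) = 11
Area = |Σ|/2 = 5.5.
Net area = 303 − 5.5 = 297.5.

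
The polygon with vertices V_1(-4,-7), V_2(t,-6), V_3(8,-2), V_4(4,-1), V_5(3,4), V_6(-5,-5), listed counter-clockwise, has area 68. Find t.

Write out the shoelace sum; only the two edges meeting at V_2 involve t:
2·Area = [((-4)·(-6) − t·(-7)) + (t·(-2) − 8·(-6))] + 39
       = 5·t + 111 = 136
⇒ t = 5.

5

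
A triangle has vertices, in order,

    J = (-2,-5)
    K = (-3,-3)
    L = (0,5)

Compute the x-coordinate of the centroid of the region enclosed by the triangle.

Apply Gauss's area formula. First the cross-terms c_i = x_i·y_{i+1} − x_{i+1}·y_i:
  -9, -15, 10  ⇒  2A = -14, A = -7.
Then Σ (x_i + x_{i+1})·c_i = 70, so x̄ = 70 / (6·(-7)) = -5/3.

-5/3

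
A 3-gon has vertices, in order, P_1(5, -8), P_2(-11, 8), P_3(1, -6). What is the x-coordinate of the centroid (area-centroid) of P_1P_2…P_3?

Apply the surveyor's formula. First the cross-terms c_i = x_i·y_{i+1} − x_{i+1}·y_i:
  -48, 58, 22  ⇒  2A = 32, A = 16.
Then Σ (x_i + x_{i+1})·c_i = -160, so x̄ = -160 / (6·16) = -5/3.

-5/3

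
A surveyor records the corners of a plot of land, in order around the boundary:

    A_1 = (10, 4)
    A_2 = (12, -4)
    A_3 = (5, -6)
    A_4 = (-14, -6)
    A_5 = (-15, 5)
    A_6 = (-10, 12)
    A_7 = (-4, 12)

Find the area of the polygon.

Cross-terms: -88, -52, -114, -160, -130, -72, -136  ⇒  Σ = -752
Area = |Σ|/2 = 376.

376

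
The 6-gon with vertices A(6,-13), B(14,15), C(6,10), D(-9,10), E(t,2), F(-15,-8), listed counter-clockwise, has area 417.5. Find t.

-6

Write out the shoelace sum; only the two edges meeting at E involve t:
2·Area = [((-9)·2 − t·10) + (t·(-8) − (-15)·2)] + 715
       = -18·t + 727 = 835
⇒ t = -6.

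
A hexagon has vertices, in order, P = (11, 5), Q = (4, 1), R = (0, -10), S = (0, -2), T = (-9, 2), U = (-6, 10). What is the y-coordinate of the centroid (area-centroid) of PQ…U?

182/57

Apply the shoelace formula. First the cross-terms c_i = x_i·y_{i+1} − x_{i+1}·y_i:
  -9, -40, 0, -18, -78, -140  ⇒  2A = -285, A = -142.5.
Then Σ (y_i + y_{i+1})·c_i = -2730, so ȳ = -2730 / (6·(-142.5)) = 182/57.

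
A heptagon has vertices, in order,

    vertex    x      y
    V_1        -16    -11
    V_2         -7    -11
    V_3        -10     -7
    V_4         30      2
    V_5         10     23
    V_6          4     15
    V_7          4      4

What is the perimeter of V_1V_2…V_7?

|V_1V_2| = √((9)² + (0)²) = √81 = 9
|V_2V_3| = √((-3)² + (4)²) = √25 = 5
|V_3V_4| = √((40)² + (9)²) = √1681 = 41
|V_4V_5| = √((-20)² + (21)²) = √841 = 29
|V_5V_6| = √((-6)² + (-8)²) = √100 = 10
|V_6V_7| = √((0)² + (-11)²) = √121 = 11
|V_7V_1| = √((-20)² + (-15)²) = √625 = 25
Perimeter = 9 + 5 + 41 + 29 + 10 + 11 + 25 = 130.

130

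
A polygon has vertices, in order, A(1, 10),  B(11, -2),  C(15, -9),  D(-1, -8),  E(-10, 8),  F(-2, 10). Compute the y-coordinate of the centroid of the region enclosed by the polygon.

Apply the surveyor's formula. First the cross-terms c_i = x_i·y_{i+1} − x_{i+1}·y_i:
  -112, -69, -129, -88, -84, -30  ⇒  2A = -512, A = -256.
Then Σ (y_i + y_{i+1})·c_i = -56, so ȳ = -56 / (6·(-256)) = 7/192.

7/192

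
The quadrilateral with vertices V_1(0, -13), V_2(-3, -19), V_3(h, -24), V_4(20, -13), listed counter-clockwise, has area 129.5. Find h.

The doubled signed area Σ (x_i y_{i+1} − x_{i+1} y_i) is linear in h.
With h=0 it equals 253; the coefficient of h is 6 (from the two edges through V_3).
So 6·h + 253 = 2·129.5 = 259 ⇒ h = 1.

1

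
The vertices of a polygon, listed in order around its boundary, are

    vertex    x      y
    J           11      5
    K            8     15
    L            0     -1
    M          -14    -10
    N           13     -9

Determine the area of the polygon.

Apply the shoelace (surveyor's) formula: 2A = Σ (x_i·y_{i+1} − x_{i+1}·y_i), indices taken mod 5.
Cross-terms: 125, -8, -14, 256, 164  ⇒  Σ = 523
Area = |Σ|/2 = 261.5.

261.5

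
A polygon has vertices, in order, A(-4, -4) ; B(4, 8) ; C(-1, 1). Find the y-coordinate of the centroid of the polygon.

Apply the surveyor's formula. First the cross-terms c_i = x_i·y_{i+1} − x_{i+1}·y_i:
  -16, 12, 8  ⇒  2A = 4, A = 2.
Then Σ (y_i + y_{i+1})·c_i = 20, so ȳ = 20 / (6·2) = 5/3.

5/3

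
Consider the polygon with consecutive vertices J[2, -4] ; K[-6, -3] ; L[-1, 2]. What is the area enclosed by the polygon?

22.5

Σ = (-30) + (-15) + (0) = -45
Area = |Σ|/2 = 22.5.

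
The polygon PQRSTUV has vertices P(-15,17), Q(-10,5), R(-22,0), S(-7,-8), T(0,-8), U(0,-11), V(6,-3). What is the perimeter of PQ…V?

|PQ| = √((5)² + (-12)²) = √169 = 13
|QR| = √((-12)² + (-5)²) = √169 = 13
|RS| = √((15)² + (-8)²) = √289 = 17
|ST| = √((7)² + (0)²) = √49 = 7
|TU| = √((0)² + (-3)²) = √9 = 3
|UV| = √((6)² + (8)²) = √100 = 10
|VP| = √((-21)² + (20)²) = √841 = 29
Perimeter = 13 + 13 + 17 + 7 + 3 + 10 + 29 = 92.

92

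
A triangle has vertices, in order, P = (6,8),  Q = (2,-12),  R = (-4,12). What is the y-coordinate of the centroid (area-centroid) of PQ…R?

Apply the shoelace formula. First the cross-terms c_i = x_i·y_{i+1} − x_{i+1}·y_i:
  -88, -24, -104  ⇒  2A = -216, A = -108.
Then Σ (y_i + y_{i+1})·c_i = -1728, so ȳ = -1728 / (6·(-108)) = 8/3.

8/3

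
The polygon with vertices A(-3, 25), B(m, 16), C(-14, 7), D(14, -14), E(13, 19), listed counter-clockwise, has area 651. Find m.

The doubled signed area Σ (x_i y_{i+1} − x_{i+1} y_i) is linear in m.
With m=0 it equals 1104; the coefficient of m is -18 (from the two edges through B).
So -18·m + 1104 = 2·651 = 1302 ⇒ m = -11.

-11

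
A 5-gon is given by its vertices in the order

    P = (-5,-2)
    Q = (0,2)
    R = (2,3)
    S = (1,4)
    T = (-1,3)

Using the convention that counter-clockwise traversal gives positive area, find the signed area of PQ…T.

P→Q: (-5)(2) − (0)(-2) = -10
Q→R: (0)(3) − (2)(2) = -4
R→S: (2)(4) − (1)(3) = 5
S→T: (1)(3) − (-1)(4) = 7
T→P: (-1)(-2) − (-5)(3) = 17
Σ = 15
Signed area = Σ/2 = 7.5 (positive ⇒ counter-clockwise traversal).

7.5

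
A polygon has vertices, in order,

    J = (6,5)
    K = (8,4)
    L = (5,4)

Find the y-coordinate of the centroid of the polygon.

13/3

Apply the surveyor's formula. First the cross-terms c_i = x_i·y_{i+1} − x_{i+1}·y_i:
  -16, 12, 1  ⇒  2A = -3, A = -1.5.
Then Σ (y_i + y_{i+1})·c_i = -39, so ȳ = -39 / (6·(-1.5)) = 13/3.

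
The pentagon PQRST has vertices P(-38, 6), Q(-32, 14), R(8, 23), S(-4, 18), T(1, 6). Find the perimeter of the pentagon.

|PQ| = √((6)² + (8)²) = √100 = 10
|QR| = √((40)² + (9)²) = √1681 = 41
|RS| = √((-12)² + (-5)²) = √169 = 13
|ST| = √((5)² + (-12)²) = √169 = 13
|TP| = √((-39)² + (0)²) = √1521 = 39
Perimeter = 10 + 41 + 13 + 13 + 39 = 116.

116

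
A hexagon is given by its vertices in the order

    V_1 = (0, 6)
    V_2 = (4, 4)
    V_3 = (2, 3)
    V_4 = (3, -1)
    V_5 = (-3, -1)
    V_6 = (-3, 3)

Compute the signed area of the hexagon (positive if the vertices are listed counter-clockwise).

Σ = (-24) + (4) + (-11) + (-6) + (-12) + (-18) = -67
Signed area = Σ/2 = -33.5 (negative ⇒ clockwise traversal).

-33.5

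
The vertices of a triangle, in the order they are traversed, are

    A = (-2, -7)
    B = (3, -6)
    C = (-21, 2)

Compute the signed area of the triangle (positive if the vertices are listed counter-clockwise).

A→B: (-2)(-6) − (3)(-7) = 33
B→C: (3)(2) − (-21)(-6) = -120
C→A: (-21)(-7) − (-2)(2) = 151
Σ = 64
Signed area = Σ/2 = 32 (positive ⇒ counter-clockwise traversal).

32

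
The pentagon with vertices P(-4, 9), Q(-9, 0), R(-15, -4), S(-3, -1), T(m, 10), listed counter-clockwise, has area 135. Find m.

Write out the shoelace sum; only the two edges meeting at T involve m:
2·Area = [((-3)·10 − m·(-1)) + (m·9 − (-4)·10)] + 120
       = 10·m + 130 = 270
⇒ m = 14.

14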